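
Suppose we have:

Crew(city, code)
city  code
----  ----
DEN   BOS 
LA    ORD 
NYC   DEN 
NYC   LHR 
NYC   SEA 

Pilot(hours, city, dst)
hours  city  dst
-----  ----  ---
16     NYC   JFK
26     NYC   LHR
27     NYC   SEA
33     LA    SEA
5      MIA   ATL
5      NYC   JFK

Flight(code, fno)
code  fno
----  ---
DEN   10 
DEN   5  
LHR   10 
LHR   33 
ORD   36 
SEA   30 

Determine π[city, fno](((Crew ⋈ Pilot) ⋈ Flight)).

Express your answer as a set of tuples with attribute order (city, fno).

{(LA, 36), (NYC, 10), (NYC, 30), (NYC, 33), (NYC, 5)}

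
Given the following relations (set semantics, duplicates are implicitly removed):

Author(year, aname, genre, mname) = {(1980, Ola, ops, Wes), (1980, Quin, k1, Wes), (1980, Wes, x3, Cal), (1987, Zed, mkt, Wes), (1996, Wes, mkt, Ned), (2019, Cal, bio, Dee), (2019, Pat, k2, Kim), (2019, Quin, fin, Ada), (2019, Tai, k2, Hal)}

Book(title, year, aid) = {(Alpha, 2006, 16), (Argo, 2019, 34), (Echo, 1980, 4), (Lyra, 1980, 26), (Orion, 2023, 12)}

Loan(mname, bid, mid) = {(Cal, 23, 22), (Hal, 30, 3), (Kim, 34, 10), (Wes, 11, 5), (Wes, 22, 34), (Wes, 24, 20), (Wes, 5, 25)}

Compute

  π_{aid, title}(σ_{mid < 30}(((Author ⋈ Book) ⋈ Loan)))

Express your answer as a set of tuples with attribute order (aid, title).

{(26, Lyra), (34, Argo), (4, Echo)}

Author ⋈ Book (natural join on year): {(1980, Ola, ops, Wes, Echo, 4), (1980, Ola, ops, Wes, Lyra, 26), (1980, Quin, k1, Wes, Echo, 4), (1980, Quin, k1, Wes, Lyra, 26), (1980, Wes, x3, Cal, Echo, 4), (1980, Wes, x3, Cal, Lyra, 26), (2019, Cal, bio, Dee, Argo, 34), (2019, Pat, k2, Kim, Argo, 34), (2019, Quin, fin, Ada, Argo, 34), (2019, Tai, k2, Hal, Argo, 34)}
(Author ⋈ Book) ⋈ Loan (natural join on mname): {(1980, Ola, ops, Wes, Echo, 4, 11, 5), (1980, Ola, ops, Wes, Echo, 4, 22, 34), (1980, Ola, ops, Wes, Echo, 4, 24, 20), (1980, Ola, ops, Wes, Echo, 4, 5, 25), (1980, Ola, ops, Wes, Lyra, 26, 11, 5), (1980, Ola, ops, Wes, Lyra, 26, 22, 34), (1980, Ola, ops, Wes, Lyra, 26, 24, 20), (1980, Ola, ops, Wes, Lyra, 26, 5, 25), (1980, Quin, k1, Wes, Echo, 4, 11, 5), (1980, Quin, k1, Wes, Echo, 4, 22, 34), (1980, Quin, k1, Wes, Echo, 4, 24, 20), (1980, Quin, k1, Wes, Echo, 4, 5, 25), (1980, Quin, k1, Wes, Lyra, 26, 11, 5), (1980, Quin, k1, Wes, Lyra, 26, 22, 34), (1980, Quin, k1, Wes, Lyra, 26, 24, 20), (1980, Quin, k1, Wes, Lyra, 26, 5, 25), (1980, Wes, x3, Cal, Echo, 4, 23, 22), (1980, Wes, x3, Cal, Lyra, 26, 23, 22), (2019, Pat, k2, Kim, Argo, 34, 34, 10), (2019, Tai, k2, Hal, Argo, 34, 30, 3)}
σ[mid < 30]: keep tuples satisfying mid < 30 → {(1980, Ola, ops, Wes, Echo, 4, 11, 5), (1980, Ola, ops, Wes, Echo, 4, 24, 20), (1980, Ola, ops, Wes, Echo, 4, 5, 25), (1980, Ola, ops, Wes, Lyra, 26, 11, 5), (1980, Ola, ops, Wes, Lyra, 26, 24, 20), (1980, Ola, ops, Wes, Lyra, 26, 5, 25), (1980, Quin, k1, Wes, Echo, 4, 11, 5), (1980, Quin, k1, Wes, Echo, 4, 24, 20), (1980, Quin, k1, Wes, Echo, 4, 5, 25), (1980, Quin, k1, Wes, Lyra, 26, 11, 5), (1980, Quin, k1, Wes, Lyra, 26, 24, 20), (1980, Quin, k1, Wes, Lyra, 26, 5, 25), (1980, Wes, x3, Cal, Echo, 4, 23, 22), (1980, Wes, x3, Cal, Lyra, 26, 23, 22), (2019, Pat, k2, Kim, Argo, 34, 34, 10), (2019, Tai, k2, Hal, Argo, 34, 30, 3)}
Keep only column(s) aid, title (13 duplicate(s) eliminated): {(26, Lyra), (34, Argo), (4, Echo)}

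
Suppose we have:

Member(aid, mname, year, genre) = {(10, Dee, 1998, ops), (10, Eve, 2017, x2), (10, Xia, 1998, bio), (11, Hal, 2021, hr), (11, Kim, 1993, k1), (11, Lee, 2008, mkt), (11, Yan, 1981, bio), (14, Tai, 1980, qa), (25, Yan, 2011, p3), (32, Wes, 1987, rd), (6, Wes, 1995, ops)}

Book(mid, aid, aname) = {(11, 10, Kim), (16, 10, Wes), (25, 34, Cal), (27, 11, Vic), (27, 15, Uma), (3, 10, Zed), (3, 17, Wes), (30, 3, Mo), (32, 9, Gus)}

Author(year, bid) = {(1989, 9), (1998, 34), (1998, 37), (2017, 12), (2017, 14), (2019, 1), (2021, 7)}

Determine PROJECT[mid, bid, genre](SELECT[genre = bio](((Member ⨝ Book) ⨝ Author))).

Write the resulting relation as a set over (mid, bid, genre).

{(11, 34, bio), (11, 37, bio), (16, 34, bio), (16, 37, bio), (3, 34, bio), (3, 37, bio)}

Natural join on aid: {(10, Dee, 1998, ops, 11, Kim), (10, Dee, 1998, ops, 16, Wes), (10, Dee, 1998, ops, 3, Zed), (10, Eve, 2017, x2, 11, Kim), (10, Eve, 2017, x2, 16, Wes), (10, Eve, 2017, x2, 3, Zed), (10, Xia, 1998, bio, 11, Kim), (10, Xia, 1998, bio, 16, Wes), (10, Xia, 1998, bio, 3, Zed), (11, Hal, 2021, hr, 27, Vic), (11, Kim, 1993, k1, 27, Vic), (11, Lee, 2008, mkt, 27, Vic), (11, Yan, 1981, bio, 27, Vic)}
Natural join on year: {(10, Dee, 1998, ops, 11, Kim, 34), (10, Dee, 1998, ops, 11, Kim, 37), (10, Dee, 1998, ops, 16, Wes, 34), (10, Dee, 1998, ops, 16, Wes, 37), (10, Dee, 1998, ops, 3, Zed, 34), (10, Dee, 1998, ops, 3, Zed, 37), (10, Eve, 2017, x2, 11, Kim, 12), (10, Eve, 2017, x2, 11, Kim, 14), (10, Eve, 2017, x2, 16, Wes, 12), (10, Eve, 2017, x2, 16, Wes, 14), (10, Eve, 2017, x2, 3, Zed, 12), (10, Eve, 2017, x2, 3, Zed, 14), (10, Xia, 1998, bio, 11, Kim, 34), (10, Xia, 1998, bio, 11, Kim, 37), (10, Xia, 1998, bio, 16, Wes, 34), (10, Xia, 1998, bio, 16, Wes, 37), (10, Xia, 1998, bio, 3, Zed, 34), (10, Xia, 1998, bio, 3, Zed, 37), (11, Hal, 2021, hr, 27, Vic, 7)}
Filtering on genre = bio leaves {(10, Xia, 1998, bio, 11, Kim, 34), (10, Xia, 1998, bio, 11, Kim, 37), (10, Xia, 1998, bio, 16, Wes, 34), (10, Xia, 1998, bio, 16, Wes, 37), (10, Xia, 1998, bio, 3, Zed, 34), (10, Xia, 1998, bio, 3, Zed, 37)}.
π[mid, bid, genre]: project onto (mid, bid, genre) → {(11, 34, bio), (11, 37, bio), (16, 34, bio), (16, 37, bio), (3, 34, bio), (3, 37, bio)}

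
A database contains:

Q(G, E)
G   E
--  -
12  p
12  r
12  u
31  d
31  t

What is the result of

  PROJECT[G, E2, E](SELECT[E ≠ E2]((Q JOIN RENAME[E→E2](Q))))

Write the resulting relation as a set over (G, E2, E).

{(12, p, r), (12, p, u), (12, r, p), (12, r, u), (12, u, p), (12, u, r), (31, d, t), (31, t, d)}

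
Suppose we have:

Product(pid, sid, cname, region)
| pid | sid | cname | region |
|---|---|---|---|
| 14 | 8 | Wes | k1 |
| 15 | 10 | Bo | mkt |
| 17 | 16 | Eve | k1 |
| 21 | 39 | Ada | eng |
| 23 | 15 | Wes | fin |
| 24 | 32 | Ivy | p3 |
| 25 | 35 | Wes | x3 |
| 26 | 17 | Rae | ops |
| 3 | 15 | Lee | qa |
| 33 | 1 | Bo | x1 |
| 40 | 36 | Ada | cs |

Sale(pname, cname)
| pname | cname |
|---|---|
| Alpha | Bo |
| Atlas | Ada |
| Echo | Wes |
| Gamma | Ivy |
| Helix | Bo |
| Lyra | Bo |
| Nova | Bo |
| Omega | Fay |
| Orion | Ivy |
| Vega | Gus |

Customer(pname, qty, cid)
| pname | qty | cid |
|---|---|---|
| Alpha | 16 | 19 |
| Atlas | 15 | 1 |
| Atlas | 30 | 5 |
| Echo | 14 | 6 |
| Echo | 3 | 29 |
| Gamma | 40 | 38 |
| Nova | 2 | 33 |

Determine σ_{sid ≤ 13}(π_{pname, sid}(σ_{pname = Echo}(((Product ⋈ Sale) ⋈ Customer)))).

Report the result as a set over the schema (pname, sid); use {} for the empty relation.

{(Echo, 8)}

Joining Product and Sale on cname yields {(14, 8, Wes, k1, Echo), (15, 10, Bo, mkt, Alpha), (15, 10, Bo, mkt, Helix), (15, 10, Bo, mkt, Lyra), (15, 10, Bo, mkt, Nova), (21, 39, Ada, eng, Atlas), (23, 15, Wes, fin, Echo), (24, 32, Ivy, p3, Gamma), (24, 32, Ivy, p3, Orion), (25, 35, Wes, x3, Echo), (33, 1, Bo, x1, Alpha), (33, 1, Bo, x1, Helix), (33, 1, Bo, x1, Lyra), (33, 1, Bo, x1, Nova), (40, 36, Ada, cs, Atlas)}.
Joining (Product ⋈ Sale) and Customer on pname yields {(14, 8, Wes, k1, Echo, 14, 6), (14, 8, Wes, k1, Echo, 3, 29), (15, 10, Bo, mkt, Alpha, 16, 19), (15, 10, Bo, mkt, Nova, 2, 33), (21, 39, Ada, eng, Atlas, 15, 1), (21, 39, Ada, eng, Atlas, 30, 5), (23, 15, Wes, fin, Echo, 14, 6), (23, 15, Wes, fin, Echo, 3, 29), (24, 32, Ivy, p3, Gamma, 40, 38), (25, 35, Wes, x3, Echo, 14, 6), (25, 35, Wes, x3, Echo, 3, 29), (33, 1, Bo, x1, Alpha, 16, 19), (33, 1, Bo, x1, Nova, 2, 33), (40, 36, Ada, cs, Atlas, 15, 1), (40, 36, Ada, cs, Atlas, 30, 5)}.
Selection pname = Echo: {(14, 8, Wes, k1, Echo, 14, 6), (14, 8, Wes, k1, Echo, 3, 29), (23, 15, Wes, fin, Echo, 14, 6), (23, 15, Wes, fin, Echo, 3, 29), (25, 35, Wes, x3, Echo, 14, 6), (25, 35, Wes, x3, Echo, 3, 29)}
π_{pname, sid} gives {(Echo, 15), (Echo, 35), (Echo, 8)} (3 duplicate(s) eliminated).
Selection sid ≤ 13: {(Echo, 8)}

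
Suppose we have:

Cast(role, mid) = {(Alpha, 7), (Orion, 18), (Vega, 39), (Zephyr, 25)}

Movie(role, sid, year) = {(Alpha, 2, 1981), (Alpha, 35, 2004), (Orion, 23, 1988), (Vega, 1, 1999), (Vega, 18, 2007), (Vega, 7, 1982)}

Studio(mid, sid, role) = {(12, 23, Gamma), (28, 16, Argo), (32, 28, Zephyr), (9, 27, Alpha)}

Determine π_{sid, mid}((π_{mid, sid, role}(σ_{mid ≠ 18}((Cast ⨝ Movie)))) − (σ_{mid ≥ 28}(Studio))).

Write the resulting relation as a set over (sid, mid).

{(1, 39), (18, 39), (2, 7), (35, 7), (7, 39)}

Joining Cast and Movie on role yields {(Alpha, 7, 2, 1981), (Alpha, 7, 35, 2004), (Orion, 18, 23, 1988), (Vega, 39, 1, 1999), (Vega, 39, 18, 2007), (Vega, 39, 7, 1982)}.
σ[mid ≠ 18]: keep tuples satisfying mid ≠ 18 → {(Alpha, 7, 2, 1981), (Alpha, 7, 35, 2004), (Vega, 39, 1, 1999), (Vega, 39, 18, 2007), (Vega, 39, 7, 1982)}
Keep only column(s) mid, sid, role: {(39, 1, Vega), (39, 18, Vega), (39, 7, Vega), (7, 2, Alpha), (7, 35, Alpha)}
σ[mid ≥ 28]: keep tuples satisfying mid ≥ 28 → {(28, 16, Argo), (32, 28, Zephyr)}
Set difference of the two operands is {(39, 1, Vega), (39, 18, Vega), (39, 7, Vega), (7, 2, Alpha), (7, 35, Alpha)}.
Keep only column(s) sid, mid: {(1, 39), (18, 39), (2, 7), (35, 7), (7, 39)}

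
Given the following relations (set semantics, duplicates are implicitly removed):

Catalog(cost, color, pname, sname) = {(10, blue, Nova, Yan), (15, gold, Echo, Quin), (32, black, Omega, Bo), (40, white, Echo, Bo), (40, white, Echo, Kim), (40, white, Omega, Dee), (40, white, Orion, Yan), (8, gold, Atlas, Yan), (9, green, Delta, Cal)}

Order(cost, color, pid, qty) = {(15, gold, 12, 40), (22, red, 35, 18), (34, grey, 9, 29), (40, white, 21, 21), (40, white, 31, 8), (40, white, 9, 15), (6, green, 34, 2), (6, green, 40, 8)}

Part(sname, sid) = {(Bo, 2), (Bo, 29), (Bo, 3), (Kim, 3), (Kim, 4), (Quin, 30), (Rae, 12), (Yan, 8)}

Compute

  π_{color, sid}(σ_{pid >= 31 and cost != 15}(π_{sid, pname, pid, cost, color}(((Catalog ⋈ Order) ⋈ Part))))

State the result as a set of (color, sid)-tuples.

Natural join on cost, color: {(15, gold, Echo, Quin, 12, 40), (40, white, Echo, Bo, 21, 21), (40, white, Echo, Bo, 31, 8), (40, white, Echo, Bo, 9, 15), (40, white, Echo, Kim, 21, 21), (40, white, Echo, Kim, 31, 8), (40, white, Echo, Kim, 9, 15), (40, white, Omega, Dee, 21, 21), (40, white, Omega, Dee, 31, 8), (40, white, Omega, Dee, 9, 15), (40, white, Orion, Yan, 21, 21), (40, white, Orion, Yan, 31, 8), (40, white, Orion, Yan, 9, 15)}
Natural join on sname: {(15, gold, Echo, Quin, 12, 40, 30), (40, white, Echo, Bo, 21, 21, 2), (40, white, Echo, Bo, 21, 21, 29), (40, white, Echo, Bo, 21, 21, 3), (40, white, Echo, Bo, 31, 8, 2), (40, white, Echo, Bo, 31, 8, 29), (40, white, Echo, Bo, 31, 8, 3), (40, white, Echo, Bo, 9, 15, 2), (40, white, Echo, Bo, 9, 15, 29), (40, white, Echo, Bo, 9, 15, 3), (40, white, Echo, Kim, 21, 21, 3), (40, white, Echo, Kim, 21, 21, 4), (40, white, Echo, Kim, 31, 8, 3), (40, white, Echo, Kim, 31, 8, 4), (40, white, Echo, Kim, 9, 15, 3), (40, white, Echo, Kim, 9, 15, 4), (40, white, Orion, Yan, 21, 21, 8), (40, white, Orion, Yan, 31, 8, 8), (40, white, Orion, Yan, 9, 15, 8)}
Projecting to sid, pname, pid, cost, color (3 duplicate(s) eliminated): {(2, Echo, 21, 40, white), (2, Echo, 31, 40, white), (2, Echo, 9, 40, white), (29, Echo, 21, 40, white), (29, Echo, 31, 40, white), (29, Echo, 9, 40, white), (3, Echo, 21, 40, white), (3, Echo, 31, 40, white), (3, Echo, 9, 40, white), (30, Echo, 12, 15, gold), (4, Echo, 21, 40, white), (4, Echo, 31, 40, white), (4, Echo, 9, 40, white), (8, Orion, 21, 40, white), (8, Orion, 31, 40, white), (8, Orion, 9, 40, white)}
Selection pid >= 31 and cost != 15: {(2, Echo, 31, 40, white), (29, Echo, 31, 40, white), (3, Echo, 31, 40, white), (4, Echo, 31, 40, white), (8, Orion, 31, 40, white)}
Projecting to color, sid: {(white, 2), (white, 29), (white, 3), (white, 4), (white, 8)}

{(white, 2), (white, 29), (white, 3), (white, 4), (white, 8)}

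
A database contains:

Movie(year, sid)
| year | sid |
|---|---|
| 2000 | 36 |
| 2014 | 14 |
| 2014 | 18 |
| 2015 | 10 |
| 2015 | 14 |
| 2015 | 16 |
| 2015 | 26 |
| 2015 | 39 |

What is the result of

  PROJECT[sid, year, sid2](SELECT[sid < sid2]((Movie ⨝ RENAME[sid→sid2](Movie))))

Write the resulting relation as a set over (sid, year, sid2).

{(10, 2015, 14), (10, 2015, 16), (10, 2015, 26), (10, 2015, 39), (14, 2014, 18), (14, 2015, 16), (14, 2015, 26), (14, 2015, 39), (16, 2015, 26), (16, 2015, 39), (26, 2015, 39)}

ρ[sid→sid2]: schema becomes (year, sid2); tuples unchanged.
Movie ⋈ RENAME[sid→sid2](Movie) (natural join on year): {(2000, 36, 36), (2014, 14, 14), (2014, 14, 18), (2014, 18, 14), (2014, 18, 18), (2015, 10, 10), (2015, 10, 14), (2015, 10, 16), (2015, 10, 26), (2015, 10, 39), (2015, 14, 10), (2015, 14, 14), (2015, 14, 16), (2015, 14, 26), (2015, 14, 39), (2015, 16, 10), (2015, 16, 14), (2015, 16, 16), (2015, 16, 26), (2015, 16, 39), (2015, 26, 10), (2015, 26, 14), (2015, 26, 16), (2015, 26, 26), (2015, 26, 39), (2015, 39, 10), (2015, 39, 14), (2015, 39, 16), (2015, 39, 26), (2015, 39, 39)}
σ[sid < sid2]: keep tuples satisfying sid < sid2 → {(2014, 14, 18), (2015, 10, 14), (2015, 10, 16), (2015, 10, 26), (2015, 10, 39), (2015, 14, 16), (2015, 14, 26), (2015, 14, 39), (2015, 16, 26), (2015, 16, 39), (2015, 26, 39)}
Keep only column(s) sid, year, sid2: {(10, 2015, 14), (10, 2015, 16), (10, 2015, 26), (10, 2015, 39), (14, 2014, 18), (14, 2015, 16), (14, 2015, 26), (14, 2015, 39), (16, 2015, 26), (16, 2015, 39), (26, 2015, 39)}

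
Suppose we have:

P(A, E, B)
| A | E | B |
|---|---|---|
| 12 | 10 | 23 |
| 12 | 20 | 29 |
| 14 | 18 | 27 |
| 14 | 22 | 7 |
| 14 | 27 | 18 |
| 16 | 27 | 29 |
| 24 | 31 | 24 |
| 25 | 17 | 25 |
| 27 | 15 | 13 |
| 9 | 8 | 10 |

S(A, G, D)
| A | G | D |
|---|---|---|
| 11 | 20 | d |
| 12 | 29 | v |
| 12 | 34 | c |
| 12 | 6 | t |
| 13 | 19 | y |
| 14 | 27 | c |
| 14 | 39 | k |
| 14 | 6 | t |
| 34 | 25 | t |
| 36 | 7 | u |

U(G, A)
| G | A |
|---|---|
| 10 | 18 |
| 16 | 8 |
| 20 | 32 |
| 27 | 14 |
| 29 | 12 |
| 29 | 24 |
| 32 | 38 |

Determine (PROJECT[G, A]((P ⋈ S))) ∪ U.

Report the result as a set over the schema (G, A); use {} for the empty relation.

Natural join on A: {(12, 10, 23, 29, v), (12, 10, 23, 34, c), (12, 10, 23, 6, t), (12, 20, 29, 29, v), (12, 20, 29, 34, c), (12, 20, 29, 6, t), (14, 18, 27, 27, c), (14, 18, 27, 39, k), (14, 18, 27, 6, t), (14, 22, 7, 27, c), (14, 22, 7, 39, k), (14, 22, 7, 6, t), (14, 27, 18, 27, c), (14, 27, 18, 39, k), (14, 27, 18, 6, t)}
Projecting to G, A (9 duplicate(s) eliminated): {(27, 14), (29, 12), (34, 12), (39, 14), (6, 12), (6, 14)}
Taking the union: {(10, 18), (16, 8), (20, 32), (27, 14), (29, 12), (29, 24), (32, 38), (34, 12), (39, 14), (6, 12), (6, 14)}

{(10, 18), (16, 8), (20, 32), (27, 14), (29, 12), (29, 24), (32, 38), (34, 12), (39, 14), (6, 12), (6, 14)}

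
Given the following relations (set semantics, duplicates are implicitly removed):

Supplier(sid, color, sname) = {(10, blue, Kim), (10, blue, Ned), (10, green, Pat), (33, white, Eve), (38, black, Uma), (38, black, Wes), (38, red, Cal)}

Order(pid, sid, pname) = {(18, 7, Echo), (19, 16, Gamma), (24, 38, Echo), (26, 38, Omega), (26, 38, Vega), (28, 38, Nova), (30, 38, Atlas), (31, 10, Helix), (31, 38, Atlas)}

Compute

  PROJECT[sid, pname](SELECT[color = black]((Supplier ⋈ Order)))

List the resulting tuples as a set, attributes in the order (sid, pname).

Joining Supplier and Order on sid yields {(10, blue, Kim, 31, Helix), (10, blue, Ned, 31, Helix), (10, green, Pat, 31, Helix), (38, black, Uma, 24, Echo), (38, black, Uma, 26, Omega), (38, black, Uma, 26, Vega), (38, black, Uma, 28, Nova), (38, black, Uma, 30, Atlas), (38, black, Uma, 31, Atlas), (38, black, Wes, 24, Echo), (38, black, Wes, 26, Omega), (38, black, Wes, 26, Vega), (38, black, Wes, 28, Nova), (38, black, Wes, 30, Atlas), (38, black, Wes, 31, Atlas), (38, red, Cal, 24, Echo), (38, red, Cal, 26, Omega), (38, red, Cal, 26, Vega), (38, red, Cal, 28, Nova), (38, red, Cal, 30, Atlas), (38, red, Cal, 31, Atlas)}.
Apply σ_{color = black}; surviving tuples: {(38, black, Uma, 24, Echo), (38, black, Uma, 26, Omega), (38, black, Uma, 26, Vega), (38, black, Uma, 28, Nova), (38, black, Uma, 30, Atlas), (38, black, Uma, 31, Atlas), (38, black, Wes, 24, Echo), (38, black, Wes, 26, Omega), (38, black, Wes, 26, Vega), (38, black, Wes, 28, Nova), (38, black, Wes, 30, Atlas), (38, black, Wes, 31, Atlas)}
Keep only column(s) sid, pname (7 duplicate(s) eliminated): {(38, Atlas), (38, Echo), (38, Nova), (38, Omega), (38, Vega)}

{(38, Atlas), (38, Echo), (38, Nova), (38, Omega), (38, Vega)}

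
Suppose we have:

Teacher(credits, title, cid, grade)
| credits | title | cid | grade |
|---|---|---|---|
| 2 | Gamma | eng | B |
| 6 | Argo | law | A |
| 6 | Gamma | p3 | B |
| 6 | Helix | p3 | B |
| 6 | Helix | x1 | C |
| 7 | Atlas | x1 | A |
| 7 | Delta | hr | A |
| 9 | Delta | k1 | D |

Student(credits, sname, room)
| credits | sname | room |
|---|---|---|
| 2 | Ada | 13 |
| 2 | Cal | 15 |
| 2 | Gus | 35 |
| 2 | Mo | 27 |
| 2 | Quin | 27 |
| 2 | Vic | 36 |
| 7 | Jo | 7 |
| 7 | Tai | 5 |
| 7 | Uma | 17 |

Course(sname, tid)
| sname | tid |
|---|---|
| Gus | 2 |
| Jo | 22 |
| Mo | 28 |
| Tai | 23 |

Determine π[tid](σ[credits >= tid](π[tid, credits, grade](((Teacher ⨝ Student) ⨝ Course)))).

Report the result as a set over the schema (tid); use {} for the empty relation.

{2}

Natural join on credits: {(2, Gamma, eng, B, Ada, 13), (2, Gamma, eng, B, Cal, 15), (2, Gamma, eng, B, Gus, 35), (2, Gamma, eng, B, Mo, 27), (2, Gamma, eng, B, Quin, 27), (2, Gamma, eng, B, Vic, 36), (7, Atlas, x1, A, Jo, 7), (7, Atlas, x1, A, Tai, 5), (7, Atlas, x1, A, Uma, 17), (7, Delta, hr, A, Jo, 7), (7, Delta, hr, A, Tai, 5), (7, Delta, hr, A, Uma, 17)}
Natural join on sname: {(2, Gamma, eng, B, Gus, 35, 2), (2, Gamma, eng, B, Mo, 27, 28), (7, Atlas, x1, A, Jo, 7, 22), (7, Atlas, x1, A, Tai, 5, 23), (7, Delta, hr, A, Jo, 7, 22), (7, Delta, hr, A, Tai, 5, 23)}
π[tid, credits, grade]: project onto (tid, credits, grade) (2 duplicate(s) eliminated) → {(2, 2, B), (22, 7, A), (23, 7, A), (28, 2, B)}
σ[credits >= tid]: keep tuples satisfying credits >= tid → {(2, 2, B)}
π[tid]: project onto (tid) → {2}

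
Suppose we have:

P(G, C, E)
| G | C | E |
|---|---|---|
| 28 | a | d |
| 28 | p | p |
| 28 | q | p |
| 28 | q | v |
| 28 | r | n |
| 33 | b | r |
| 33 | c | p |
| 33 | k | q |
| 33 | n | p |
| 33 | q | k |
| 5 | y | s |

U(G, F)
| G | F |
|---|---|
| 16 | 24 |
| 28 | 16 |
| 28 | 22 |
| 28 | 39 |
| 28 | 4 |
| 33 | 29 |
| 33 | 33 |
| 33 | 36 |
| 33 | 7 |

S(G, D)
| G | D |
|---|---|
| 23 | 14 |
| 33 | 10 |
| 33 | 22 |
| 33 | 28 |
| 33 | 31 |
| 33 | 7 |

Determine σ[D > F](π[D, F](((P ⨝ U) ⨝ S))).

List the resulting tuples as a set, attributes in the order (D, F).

{(10, 7), (22, 7), (28, 7), (31, 29), (31, 7)}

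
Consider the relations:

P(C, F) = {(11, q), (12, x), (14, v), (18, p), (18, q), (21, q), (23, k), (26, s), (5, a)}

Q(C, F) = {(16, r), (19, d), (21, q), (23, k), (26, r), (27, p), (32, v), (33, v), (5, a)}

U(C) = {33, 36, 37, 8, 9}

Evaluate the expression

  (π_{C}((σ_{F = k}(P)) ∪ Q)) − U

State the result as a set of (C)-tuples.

{16, 19, 21, 23, 26, 27, 32, 5}

Selection F = k: {(23, k)}
Taking the union: {(16, r), (19, d), (21, q), (23, k), (26, r), (27, p), (32, v), (33, v), (5, a)}
π_{C} gives {16, 19, 21, 23, 26, 27, 32, 33, 5}.
Taking the difference: {16, 19, 21, 23, 26, 27, 32, 5}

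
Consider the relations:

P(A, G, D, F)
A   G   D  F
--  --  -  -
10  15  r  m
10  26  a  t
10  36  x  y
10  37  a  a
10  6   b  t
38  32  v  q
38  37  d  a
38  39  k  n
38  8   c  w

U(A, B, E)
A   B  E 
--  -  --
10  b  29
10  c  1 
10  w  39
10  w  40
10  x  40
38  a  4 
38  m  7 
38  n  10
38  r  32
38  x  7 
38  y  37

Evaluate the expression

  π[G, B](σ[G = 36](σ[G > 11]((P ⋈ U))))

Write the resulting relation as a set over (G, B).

{(36, b), (36, c), (36, w), (36, x)}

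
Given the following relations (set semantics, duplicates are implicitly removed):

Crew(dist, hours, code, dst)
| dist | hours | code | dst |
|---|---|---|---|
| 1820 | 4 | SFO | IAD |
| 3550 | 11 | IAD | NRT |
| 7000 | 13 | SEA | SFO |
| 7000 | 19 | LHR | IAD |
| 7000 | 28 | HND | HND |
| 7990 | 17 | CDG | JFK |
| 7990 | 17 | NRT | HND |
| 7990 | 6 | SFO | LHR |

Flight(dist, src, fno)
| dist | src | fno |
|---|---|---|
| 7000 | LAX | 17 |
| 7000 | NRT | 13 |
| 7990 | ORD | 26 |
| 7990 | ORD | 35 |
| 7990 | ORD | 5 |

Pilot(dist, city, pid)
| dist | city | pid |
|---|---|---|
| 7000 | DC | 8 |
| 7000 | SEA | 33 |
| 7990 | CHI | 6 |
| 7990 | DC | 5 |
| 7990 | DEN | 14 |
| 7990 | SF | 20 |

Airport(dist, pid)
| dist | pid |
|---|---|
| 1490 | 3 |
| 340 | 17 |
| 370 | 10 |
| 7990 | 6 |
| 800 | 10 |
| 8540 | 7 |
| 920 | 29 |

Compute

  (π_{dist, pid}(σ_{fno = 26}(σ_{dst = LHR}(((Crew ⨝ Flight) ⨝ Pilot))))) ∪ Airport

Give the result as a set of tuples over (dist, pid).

Joining Crew and Flight on dist yields {(7000, 13, SEA, SFO, LAX, 17), (7000, 13, SEA, SFO, NRT, 13), (7000, 19, LHR, IAD, LAX, 17), (7000, 19, LHR, IAD, NRT, 13), (7000, 28, HND, HND, LAX, 17), (7000, 28, HND, HND, NRT, 13), (7990, 17, CDG, JFK, ORD, 26), (7990, 17, CDG, JFK, ORD, 35), (7990, 17, CDG, JFK, ORD, 5), (7990, 17, NRT, HND, ORD, 26), (7990, 17, NRT, HND, ORD, 35), (7990, 17, NRT, HND, ORD, 5), (7990, 6, SFO, LHR, ORD, 26), (7990, 6, SFO, LHR, ORD, 35), (7990, 6, SFO, LHR, ORD, 5)}.
Joining (Crew ⨝ Flight) and Pilot on dist yields {(7000, 13, SEA, SFO, LAX, 17, DC, 8), (7000, 13, SEA, SFO, LAX, 17, SEA, 33), (7000, 13, SEA, SFO, NRT, 13, DC, 8), (7000, 13, SEA, SFO, NRT, 13, SEA, 33), (7000, 19, LHR, IAD, LAX, 17, DC, 8), (7000, 19, LHR, IAD, LAX, 17, SEA, 33), (7000, 19, LHR, IAD, NRT, 13, DC, 8), (7000, 19, LHR, IAD, NRT, 13, SEA, 33), (7000, 28, HND, HND, LAX, 17, DC, 8), (7000, 28, HND, HND, LAX, 17, SEA, 33), (7000, 28, HND, HND, NRT, 13, DC, 8), (7000, 28, HND, HND, NRT, 13, SEA, 33), (7990, 17, CDG, JFK, ORD, 26, CHI, 6), (7990, 17, CDG, JFK, ORD, 26, DC, 5), (7990, 17, CDG, JFK, ORD, 26, DEN, 14), (7990, 17, CDG, JFK, ORD, 26, SF, 20), (7990, 17, CDG, JFK, ORD, 35, CHI, 6), (7990, 17, CDG, JFK, ORD, 35, DC, 5), (7990, 17, CDG, JFK, ORD, 35, DEN, 14), (7990, 17, CDG, JFK, ORD, 35, SF, 20), (7990, 17, CDG, JFK, ORD, 5, CHI, 6), (7990, 17, CDG, JFK, ORD, 5, DC, 5), (7990, 17, CDG, JFK, ORD, 5, DEN, 14), (7990, 17, CDG, JFK, ORD, 5, SF, 20), (7990, 17, NRT, HND, ORD, 26, CHI, 6), (7990, 17, NRT, HND, ORD, 26, DC, 5), (7990, 17, NRT, HND, ORD, 26, DEN, 14), (7990, 17, NRT, HND, ORD, 26, SF, 20), (7990, 17, NRT, HND, ORD, 35, CHI, 6), (7990, 17, NRT, HND, ORD, 35, DC, 5), (7990, 17, NRT, HND, ORD, 35, DEN, 14), (7990, 17, NRT, HND, ORD, 35, SF, 20), (7990, 17, NRT, HND, ORD, 5, CHI, 6), (7990, 17, NRT, HND, ORD, 5, DC, 5), (7990, 17, NRT, HND, ORD, 5, DEN, 14), (7990, 17, NRT, HND, ORD, 5, SF, 20), (7990, 6, SFO, LHR, ORD, 26, CHI, 6), (7990, 6, SFO, LHR, ORD, 26, DC, 5), (7990, 6, SFO, LHR, ORD, 26, DEN, 14), (7990, 6, SFO, LHR, ORD, 26, SF, 20), (7990, 6, SFO, LHR, ORD, 35, CHI, 6), (7990, 6, SFO, LHR, ORD, 35, DC, 5), (7990, 6, SFO, LHR, ORD, 35, DEN, 14), (7990, 6, SFO, LHR, ORD, 35, SF, 20), (7990, 6, SFO, LHR, ORD, 5, CHI, 6), (7990, 6, SFO, LHR, ORD, 5, DC, 5), (7990, 6, SFO, LHR, ORD, 5, DEN, 14), (7990, 6, SFO, LHR, ORD, 5, SF, 20)}.
σ[dst = LHR]: keep tuples satisfying dst = LHR → {(7990, 6, SFO, LHR, ORD, 26, CHI, 6), (7990, 6, SFO, LHR, ORD, 26, DC, 5), (7990, 6, SFO, LHR, ORD, 26, DEN, 14), (7990, 6, SFO, LHR, ORD, 26, SF, 20), (7990, 6, SFO, LHR, ORD, 35, CHI, 6), (7990, 6, SFO, LHR, ORD, 35, DC, 5), (7990, 6, SFO, LHR, ORD, 35, DEN, 14), (7990, 6, SFO, LHR, ORD, 35, SF, 20), (7990, 6, SFO, LHR, ORD, 5, CHI, 6), (7990, 6, SFO, LHR, ORD, 5, DC, 5), (7990, 6, SFO, LHR, ORD, 5, DEN, 14), (7990, 6, SFO, LHR, ORD, 5, SF, 20)}
σ[fno = 26]: keep tuples satisfying fno = 26 → {(7990, 6, SFO, LHR, ORD, 26, CHI, 6), (7990, 6, SFO, LHR, ORD, 26, DC, 5), (7990, 6, SFO, LHR, ORD, 26, DEN, 14), (7990, 6, SFO, LHR, ORD, 26, SF, 20)}
π_{dist, pid} gives {(7990, 14), (7990, 20), (7990, 5), (7990, 6)}.
Set union of the two operands is {(1490, 3), (340, 17), (370, 10), (7990, 14), (7990, 20), (7990, 5), (7990, 6), (800, 10), (8540, 7), (920, 29)}.

{(1490, 3), (340, 17), (370, 10), (7990, 14), (7990, 20), (7990, 5), (7990, 6), (800, 10), (8540, 7), (920, 29)}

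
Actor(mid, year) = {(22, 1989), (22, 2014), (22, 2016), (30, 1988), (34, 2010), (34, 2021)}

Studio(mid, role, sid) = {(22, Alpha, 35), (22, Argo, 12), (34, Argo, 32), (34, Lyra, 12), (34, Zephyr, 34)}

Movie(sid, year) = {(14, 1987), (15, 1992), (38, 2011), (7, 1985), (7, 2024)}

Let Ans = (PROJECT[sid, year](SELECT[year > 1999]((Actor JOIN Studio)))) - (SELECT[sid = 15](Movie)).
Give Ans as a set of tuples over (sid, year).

{(12, 2010), (12, 2014), (12, 2016), (12, 2021), (32, 2010), (32, 2021), (34, 2010), (34, 2021), (35, 2014), (35, 2016)}

Actor ⋈ Studio (natural join on mid): {(22, 1989, Alpha, 35), (22, 1989, Argo, 12), (22, 2014, Alpha, 35), (22, 2014, Argo, 12), (22, 2016, Alpha, 35), (22, 2016, Argo, 12), (34, 2010, Argo, 32), (34, 2010, Lyra, 12), (34, 2010, Zephyr, 34), (34, 2021, Argo, 32), (34, 2021, Lyra, 12), (34, 2021, Zephyr, 34)}
Apply σ_{year > 1999}; surviving tuples: {(22, 2014, Alpha, 35), (22, 2014, Argo, 12), (22, 2016, Alpha, 35), (22, 2016, Argo, 12), (34, 2010, Argo, 32), (34, 2010, Lyra, 12), (34, 2010, Zephyr, 34), (34, 2021, Argo, 32), (34, 2021, Lyra, 12), (34, 2021, Zephyr, 34)}
π[sid, year]: project onto (sid, year) → {(12, 2010), (12, 2014), (12, 2016), (12, 2021), (32, 2010), (32, 2021), (34, 2010), (34, 2021), (35, 2014), (35, 2016)}
Apply σ_{sid = 15}; surviving tuples: {(15, 1992)}
Difference: {(12, 2010), (12, 2014), (12, 2016), (12, 2021), (32, 2010), (32, 2021), (34, 2010), (34, 2021), (35, 2014), (35, 2016)} with {(15, 1992)} → {(12, 2010), (12, 2014), (12, 2016), (12, 2021), (32, 2010), (32, 2021), (34, 2010), (34, 2021), (35, 2014), (35, 2016)}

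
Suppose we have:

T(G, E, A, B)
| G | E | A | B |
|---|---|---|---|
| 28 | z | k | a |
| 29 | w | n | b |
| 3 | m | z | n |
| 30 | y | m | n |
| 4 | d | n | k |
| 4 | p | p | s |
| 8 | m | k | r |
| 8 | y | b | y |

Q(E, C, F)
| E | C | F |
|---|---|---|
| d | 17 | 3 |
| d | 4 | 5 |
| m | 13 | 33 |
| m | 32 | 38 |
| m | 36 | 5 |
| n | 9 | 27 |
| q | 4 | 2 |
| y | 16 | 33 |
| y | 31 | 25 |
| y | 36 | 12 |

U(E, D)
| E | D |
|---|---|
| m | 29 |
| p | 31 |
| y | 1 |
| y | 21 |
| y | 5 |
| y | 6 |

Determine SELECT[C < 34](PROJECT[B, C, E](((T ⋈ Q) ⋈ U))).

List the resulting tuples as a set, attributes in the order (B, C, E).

Joining T and Q on E yields {(3, m, z, n, 13, 33), (3, m, z, n, 32, 38), (3, m, z, n, 36, 5), (30, y, m, n, 16, 33), (30, y, m, n, 31, 25), (30, y, m, n, 36, 12), (4, d, n, k, 17, 3), (4, d, n, k, 4, 5), (8, m, k, r, 13, 33), (8, m, k, r, 32, 38), (8, m, k, r, 36, 5), (8, y, b, y, 16, 33), (8, y, b, y, 31, 25), (8, y, b, y, 36, 12)}.
Joining (T ⋈ Q) and U on E yields {(3, m, z, n, 13, 33, 29), (3, m, z, n, 32, 38, 29), (3, m, z, n, 36, 5, 29), (30, y, m, n, 16, 33, 1), (30, y, m, n, 16, 33, 21), (30, y, m, n, 16, 33, 5), (30, y, m, n, 16, 33, 6), (30, y, m, n, 31, 25, 1), (30, y, m, n, 31, 25, 21), (30, y, m, n, 31, 25, 5), (30, y, m, n, 31, 25, 6), (30, y, m, n, 36, 12, 1), (30, y, m, n, 36, 12, 21), (30, y, m, n, 36, 12, 5), (30, y, m, n, 36, 12, 6), (8, m, k, r, 13, 33, 29), (8, m, k, r, 32, 38, 29), (8, m, k, r, 36, 5, 29), (8, y, b, y, 16, 33, 1), (8, y, b, y, 16, 33, 21), (8, y, b, y, 16, 33, 5), (8, y, b, y, 16, 33, 6), (8, y, b, y, 31, 25, 1), (8, y, b, y, 31, 25, 21), (8, y, b, y, 31, 25, 5), (8, y, b, y, 31, 25, 6), (8, y, b, y, 36, 12, 1), (8, y, b, y, 36, 12, 21), (8, y, b, y, 36, 12, 5), (8, y, b, y, 36, 12, 6)}.
π[B, C, E]: project onto (B, C, E) (18 duplicate(s) eliminated) → {(n, 13, m), (n, 16, y), (n, 31, y), (n, 32, m), (n, 36, m), (n, 36, y), (r, 13, m), (r, 32, m), (r, 36, m), (y, 16, y), (y, 31, y), (y, 36, y)}
Selection C < 34: {(n, 13, m), (n, 16, y), (n, 31, y), (n, 32, m), (r, 13, m), (r, 32, m), (y, 16, y), (y, 31, y)}

{(n, 13, m), (n, 16, y), (n, 31, y), (n, 32, m), (r, 13, m), (r, 32, m), (y, 16, y), (y, 31, y)}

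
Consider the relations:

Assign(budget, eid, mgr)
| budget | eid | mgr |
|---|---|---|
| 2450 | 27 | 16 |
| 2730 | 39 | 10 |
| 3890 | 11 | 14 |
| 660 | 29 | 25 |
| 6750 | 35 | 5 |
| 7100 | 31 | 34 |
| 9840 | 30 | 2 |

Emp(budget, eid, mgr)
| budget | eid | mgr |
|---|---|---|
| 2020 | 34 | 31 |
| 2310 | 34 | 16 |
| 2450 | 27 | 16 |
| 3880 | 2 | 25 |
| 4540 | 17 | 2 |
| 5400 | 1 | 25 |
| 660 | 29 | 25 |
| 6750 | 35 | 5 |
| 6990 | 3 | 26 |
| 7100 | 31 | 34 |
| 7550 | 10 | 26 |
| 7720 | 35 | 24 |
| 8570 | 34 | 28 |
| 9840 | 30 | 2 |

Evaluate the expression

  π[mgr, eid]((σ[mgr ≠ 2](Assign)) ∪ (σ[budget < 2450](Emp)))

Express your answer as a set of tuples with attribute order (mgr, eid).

Filtering on mgr ≠ 2 leaves {(2450, 27, 16), (2730, 39, 10), (3890, 11, 14), (660, 29, 25), (6750, 35, 5), (7100, 31, 34)}.
Filtering on budget < 2450 leaves {(2020, 34, 31), (2310, 34, 16), (660, 29, 25)}.
Set union of the two operands is {(2020, 34, 31), (2310, 34, 16), (2450, 27, 16), (2730, 39, 10), (3890, 11, 14), (660, 29, 25), (6750, 35, 5), (7100, 31, 34)}.
Keep only column(s) mgr, eid: {(10, 39), (14, 11), (16, 27), (16, 34), (25, 29), (31, 34), (34, 31), (5, 35)}

{(10, 39), (14, 11), (16, 27), (16, 34), (25, 29), (31, 34), (34, 31), (5, 35)}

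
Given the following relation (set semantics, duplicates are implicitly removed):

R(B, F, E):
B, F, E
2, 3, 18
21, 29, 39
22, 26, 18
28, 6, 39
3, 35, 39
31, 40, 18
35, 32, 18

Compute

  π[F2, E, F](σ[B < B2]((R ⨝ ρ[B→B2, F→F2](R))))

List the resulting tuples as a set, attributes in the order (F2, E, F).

{(26, 18, 3), (29, 39, 35), (32, 18, 26), (32, 18, 3), (32, 18, 40), (40, 18, 26), (40, 18, 3), (6, 39, 29), (6, 39, 35)}

ρ[B→B2, F→F2]: schema becomes (B2, F2, E); tuples unchanged.
R ⋈ ρ[B→B2, F→F2](R) (natural join on E): {(2, 3, 18, 2, 3), (2, 3, 18, 22, 26), (2, 3, 18, 31, 40), (2, 3, 18, 35, 32), (21, 29, 39, 21, 29), (21, 29, 39, 28, 6), (21, 29, 39, 3, 35), (22, 26, 18, 2, 3), (22, 26, 18, 22, 26), (22, 26, 18, 31, 40), (22, 26, 18, 35, 32), (28, 6, 39, 21, 29), (28, 6, 39, 28, 6), (28, 6, 39, 3, 35), (3, 35, 39, 21, 29), (3, 35, 39, 28, 6), (3, 35, 39, 3, 35), (31, 40, 18, 2, 3), (31, 40, 18, 22, 26), (31, 40, 18, 31, 40), (31, 40, 18, 35, 32), (35, 32, 18, 2, 3), (35, 32, 18, 22, 26), (35, 32, 18, 31, 40), (35, 32, 18, 35, 32)}
σ[B < B2]: keep tuples satisfying B < B2 → {(2, 3, 18, 22, 26), (2, 3, 18, 31, 40), (2, 3, 18, 35, 32), (21, 29, 39, 28, 6), (22, 26, 18, 31, 40), (22, 26, 18, 35, 32), (3, 35, 39, 21, 29), (3, 35, 39, 28, 6), (31, 40, 18, 35, 32)}
Projecting to F2, E, F: {(26, 18, 3), (29, 39, 35), (32, 18, 26), (32, 18, 3), (32, 18, 40), (40, 18, 26), (40, 18, 3), (6, 39, 29), (6, 39, 35)}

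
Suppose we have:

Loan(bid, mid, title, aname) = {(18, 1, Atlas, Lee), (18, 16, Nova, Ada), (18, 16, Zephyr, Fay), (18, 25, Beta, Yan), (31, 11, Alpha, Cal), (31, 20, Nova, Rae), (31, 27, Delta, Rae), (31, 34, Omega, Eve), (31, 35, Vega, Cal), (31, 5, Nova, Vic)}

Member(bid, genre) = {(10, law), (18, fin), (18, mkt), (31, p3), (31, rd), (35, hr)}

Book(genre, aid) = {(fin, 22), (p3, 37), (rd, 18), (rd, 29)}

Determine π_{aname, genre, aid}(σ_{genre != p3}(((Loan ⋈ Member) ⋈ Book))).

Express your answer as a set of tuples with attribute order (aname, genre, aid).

{(Ada, fin, 22), (Cal, rd, 18), (Cal, rd, 29), (Eve, rd, 18), (Eve, rd, 29), (Fay, fin, 22), (Lee, fin, 22), (Rae, rd, 18), (Rae, rd, 29), (Vic, rd, 18), (Vic, rd, 29), (Yan, fin, 22)}

Natural join on bid: {(18, 1, Atlas, Lee, fin), (18, 1, Atlas, Lee, mkt), (18, 16, Nova, Ada, fin), (18, 16, Nova, Ada, mkt), (18, 16, Zephyr, Fay, fin), (18, 16, Zephyr, Fay, mkt), (18, 25, Beta, Yan, fin), (18, 25, Beta, Yan, mkt), (31, 11, Alpha, Cal, p3), (31, 11, Alpha, Cal, rd), (31, 20, Nova, Rae, p3), (31, 20, Nova, Rae, rd), (31, 27, Delta, Rae, p3), (31, 27, Delta, Rae, rd), (31, 34, Omega, Eve, p3), (31, 34, Omega, Eve, rd), (31, 35, Vega, Cal, p3), (31, 35, Vega, Cal, rd), (31, 5, Nova, Vic, p3), (31, 5, Nova, Vic, rd)}
Natural join on genre: {(18, 1, Atlas, Lee, fin, 22), (18, 16, Nova, Ada, fin, 22), (18, 16, Zephyr, Fay, fin, 22), (18, 25, Beta, Yan, fin, 22), (31, 11, Alpha, Cal, p3, 37), (31, 11, Alpha, Cal, rd, 18), (31, 11, Alpha, Cal, rd, 29), (31, 20, Nova, Rae, p3, 37), (31, 20, Nova, Rae, rd, 18), (31, 20, Nova, Rae, rd, 29), (31, 27, Delta, Rae, p3, 37), (31, 27, Delta, Rae, rd, 18), (31, 27, Delta, Rae, rd, 29), (31, 34, Omega, Eve, p3, 37), (31, 34, Omega, Eve, rd, 18), (31, 34, Omega, Eve, rd, 29), (31, 35, Vega, Cal, p3, 37), (31, 35, Vega, Cal, rd, 18), (31, 35, Vega, Cal, rd, 29), (31, 5, Nova, Vic, p3, 37), (31, 5, Nova, Vic, rd, 18), (31, 5, Nova, Vic, rd, 29)}
Selection genre != p3: {(18, 1, Atlas, Lee, fin, 22), (18, 16, Nova, Ada, fin, 22), (18, 16, Zephyr, Fay, fin, 22), (18, 25, Beta, Yan, fin, 22), (31, 11, Alpha, Cal, rd, 18), (31, 11, Alpha, Cal, rd, 29), (31, 20, Nova, Rae, rd, 18), (31, 20, Nova, Rae, rd, 29), (31, 27, Delta, Rae, rd, 18), (31, 27, Delta, Rae, rd, 29), (31, 34, Omega, Eve, rd, 18), (31, 34, Omega, Eve, rd, 29), (31, 35, Vega, Cal, rd, 18), (31, 35, Vega, Cal, rd, 29), (31, 5, Nova, Vic, rd, 18), (31, 5, Nova, Vic, rd, 29)}
Keep only column(s) aname, genre, aid (4 duplicate(s) eliminated): {(Ada, fin, 22), (Cal, rd, 18), (Cal, rd, 29), (Eve, rd, 18), (Eve, rd, 29), (Fay, fin, 22), (Lee, fin, 22), (Rae, rd, 18), (Rae, rd, 29), (Vic, rd, 18), (Vic, rd, 29), (Yan, fin, 22)}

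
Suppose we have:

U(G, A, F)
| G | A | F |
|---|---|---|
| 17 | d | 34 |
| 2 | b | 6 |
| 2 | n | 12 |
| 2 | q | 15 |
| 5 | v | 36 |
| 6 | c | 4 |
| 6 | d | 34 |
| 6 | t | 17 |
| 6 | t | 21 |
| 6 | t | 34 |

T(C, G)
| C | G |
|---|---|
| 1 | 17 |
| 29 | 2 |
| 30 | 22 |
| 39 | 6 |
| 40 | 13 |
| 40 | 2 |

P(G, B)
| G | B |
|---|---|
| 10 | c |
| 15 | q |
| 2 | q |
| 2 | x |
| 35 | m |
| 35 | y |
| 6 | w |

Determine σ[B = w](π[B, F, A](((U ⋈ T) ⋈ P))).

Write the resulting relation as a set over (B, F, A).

Natural join on G: {(17, d, 34, 1), (2, b, 6, 29), (2, b, 6, 40), (2, n, 12, 29), (2, n, 12, 40), (2, q, 15, 29), (2, q, 15, 40), (6, c, 4, 39), (6, d, 34, 39), (6, t, 17, 39), (6, t, 21, 39), (6, t, 34, 39)}
Natural join on G: {(2, b, 6, 29, q), (2, b, 6, 29, x), (2, b, 6, 40, q), (2, b, 6, 40, x), (2, n, 12, 29, q), (2, n, 12, 29, x), (2, n, 12, 40, q), (2, n, 12, 40, x), (2, q, 15, 29, q), (2, q, 15, 29, x), (2, q, 15, 40, q), (2, q, 15, 40, x), (6, c, 4, 39, w), (6, d, 34, 39, w), (6, t, 17, 39, w), (6, t, 21, 39, w), (6, t, 34, 39, w)}
Keep only column(s) B, F, A (6 duplicate(s) eliminated): {(q, 12, n), (q, 15, q), (q, 6, b), (w, 17, t), (w, 21, t), (w, 34, d), (w, 34, t), (w, 4, c), (x, 12, n), (x, 15, q), (x, 6, b)}
Apply σ_{B = w}; surviving tuples: {(w, 17, t), (w, 21, t), (w, 34, d), (w, 34, t), (w, 4, c)}

{(w, 17, t), (w, 21, t), (w, 34, d), (w, 34, t), (w, 4, c)}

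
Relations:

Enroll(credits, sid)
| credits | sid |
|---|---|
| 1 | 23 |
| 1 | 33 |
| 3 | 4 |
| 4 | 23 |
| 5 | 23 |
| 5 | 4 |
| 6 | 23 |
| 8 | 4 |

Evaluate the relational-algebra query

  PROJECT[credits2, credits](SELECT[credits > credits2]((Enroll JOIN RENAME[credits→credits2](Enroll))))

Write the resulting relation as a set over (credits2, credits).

ρ[credits→credits2]: schema becomes (credits2, sid); tuples unchanged.
Enroll ⋈ RENAME[credits→credits2](Enroll) (natural join on sid): {(1, 23, 1), (1, 23, 4), (1, 23, 5), (1, 23, 6), (1, 33, 1), (3, 4, 3), (3, 4, 5), (3, 4, 8), (4, 23, 1), (4, 23, 4), (4, 23, 5), (4, 23, 6), (5, 23, 1), (5, 23, 4), (5, 23, 5), (5, 23, 6), (5, 4, 3), (5, 4, 5), (5, 4, 8), (6, 23, 1), (6, 23, 4), (6, 23, 5), (6, 23, 6), (8, 4, 3), (8, 4, 5), (8, 4, 8)}
σ[credits > credits2]: keep tuples satisfying credits > credits2 → {(4, 23, 1), (5, 23, 1), (5, 23, 4), (5, 4, 3), (6, 23, 1), (6, 23, 4), (6, 23, 5), (8, 4, 3), (8, 4, 5)}
π[credits2, credits]: project onto (credits2, credits) → {(1, 4), (1, 5), (1, 6), (3, 5), (3, 8), (4, 5), (4, 6), (5, 6), (5, 8)}

{(1, 4), (1, 5), (1, 6), (3, 5), (3, 8), (4, 5), (4, 6), (5, 6), (5, 8)}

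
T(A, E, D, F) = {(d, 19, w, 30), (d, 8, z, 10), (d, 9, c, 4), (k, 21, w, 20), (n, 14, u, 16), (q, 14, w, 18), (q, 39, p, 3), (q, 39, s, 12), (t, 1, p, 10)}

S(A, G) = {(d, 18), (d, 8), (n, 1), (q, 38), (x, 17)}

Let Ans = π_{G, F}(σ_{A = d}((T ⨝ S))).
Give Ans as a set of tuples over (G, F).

{(18, 10), (18, 30), (18, 4), (8, 10), (8, 30), (8, 4)}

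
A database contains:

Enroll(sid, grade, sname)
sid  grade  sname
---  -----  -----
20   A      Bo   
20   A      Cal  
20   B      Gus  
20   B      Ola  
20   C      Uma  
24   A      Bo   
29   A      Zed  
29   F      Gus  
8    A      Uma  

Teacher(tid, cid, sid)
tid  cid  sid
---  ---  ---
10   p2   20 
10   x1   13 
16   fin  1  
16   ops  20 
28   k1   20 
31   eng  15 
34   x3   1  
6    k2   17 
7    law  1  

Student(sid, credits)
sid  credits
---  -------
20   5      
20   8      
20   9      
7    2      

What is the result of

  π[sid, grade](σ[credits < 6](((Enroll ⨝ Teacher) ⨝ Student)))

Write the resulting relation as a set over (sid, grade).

Joining Enroll and Teacher on sid yields {(20, A, Bo, 10, p2), (20, A, Bo, 16, ops), (20, A, Bo, 28, k1), (20, A, Cal, 10, p2), (20, A, Cal, 16, ops), (20, A, Cal, 28, k1), (20, B, Gus, 10, p2), (20, B, Gus, 16, ops), (20, B, Gus, 28, k1), (20, B, Ola, 10, p2), (20, B, Ola, 16, ops), (20, B, Ola, 28, k1), (20, C, Uma, 10, p2), (20, C, Uma, 16, ops), (20, C, Uma, 28, k1)}.
Joining (Enroll ⨝ Teacher) and Student on sid yields {(20, A, Bo, 10, p2, 5), (20, A, Bo, 10, p2, 8), (20, A, Bo, 10, p2, 9), (20, A, Bo, 16, ops, 5), (20, A, Bo, 16, ops, 8), (20, A, Bo, 16, ops, 9), (20, A, Bo, 28, k1, 5), (20, A, Bo, 28, k1, 8), (20, A, Bo, 28, k1, 9), (20, A, Cal, 10, p2, 5), (20, A, Cal, 10, p2, 8), (20, A, Cal, 10, p2, 9), (20, A, Cal, 16, ops, 5), (20, A, Cal, 16, ops, 8), (20, A, Cal, 16, ops, 9), (20, A, Cal, 28, k1, 5), (20, A, Cal, 28, k1, 8), (20, A, Cal, 28, k1, 9), (20, B, Gus, 10, p2, 5), (20, B, Gus, 10, p2, 8), (20, B, Gus, 10, p2, 9), (20, B, Gus, 16, ops, 5), (20, B, Gus, 16, ops, 8), (20, B, Gus, 16, ops, 9), (20, B, Gus, 28, k1, 5), (20, B, Gus, 28, k1, 8), (20, B, Gus, 28, k1, 9), (20, B, Ola, 10, p2, 5), (20, B, Ola, 10, p2, 8), (20, B, Ola, 10, p2, 9), (20, B, Ola, 16, ops, 5), (20, B, Ola, 16, ops, 8), (20, B, Ola, 16, ops, 9), (20, B, Ola, 28, k1, 5), (20, B, Ola, 28, k1, 8), (20, B, Ola, 28, k1, 9), (20, C, Uma, 10, p2, 5), (20, C, Uma, 10, p2, 8), (20, C, Uma, 10, p2, 9), (20, C, Uma, 16, ops, 5), (20, C, Uma, 16, ops, 8), (20, C, Uma, 16, ops, 9), (20, C, Uma, 28, k1, 5), (20, C, Uma, 28, k1, 8), (20, C, Uma, 28, k1, 9)}.
σ[credits < 6]: keep tuples satisfying credits < 6 → {(20, A, Bo, 10, p2, 5), (20, A, Bo, 16, ops, 5), (20, A, Bo, 28, k1, 5), (20, A, Cal, 10, p2, 5), (20, A, Cal, 16, ops, 5), (20, A, Cal, 28, k1, 5), (20, B, Gus, 10, p2, 5), (20, B, Gus, 16, ops, 5), (20, B, Gus, 28, k1, 5), (20, B, Ola, 10, p2, 5), (20, B, Ola, 16, ops, 5), (20, B, Ola, 28, k1, 5), (20, C, Uma, 10, p2, 5), (20, C, Uma, 16, ops, 5), (20, C, Uma, 28, k1, 5)}
Keep only column(s) sid, grade (12 duplicate(s) eliminated): {(20, A), (20, B), (20, C)}

{(20, A), (20, B), (20, C)}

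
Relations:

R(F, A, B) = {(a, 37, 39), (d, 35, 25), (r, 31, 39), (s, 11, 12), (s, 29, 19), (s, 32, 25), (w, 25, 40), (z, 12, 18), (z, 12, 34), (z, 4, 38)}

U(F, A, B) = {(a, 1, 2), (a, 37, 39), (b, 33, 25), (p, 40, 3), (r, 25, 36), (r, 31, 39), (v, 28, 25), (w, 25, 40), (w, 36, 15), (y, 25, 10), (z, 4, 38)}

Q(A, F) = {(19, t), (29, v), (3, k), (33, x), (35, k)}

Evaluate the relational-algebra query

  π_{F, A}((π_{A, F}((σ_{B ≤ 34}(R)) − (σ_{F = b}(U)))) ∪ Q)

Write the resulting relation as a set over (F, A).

Selection B ≤ 34: {(d, 35, 25), (s, 11, 12), (s, 29, 19), (s, 32, 25), (z, 12, 18), (z, 12, 34)}
Selection F = b: {(b, 33, 25)}
Set difference of the two operands is {(d, 35, 25), (s, 11, 12), (s, 29, 19), (s, 32, 25), (z, 12, 18), (z, 12, 34)}.
π_{A, F} gives {(11, s), (12, z), (29, s), (32, s), (35, d)} (1 duplicate(s) eliminated).
Set union of the two operands is {(11, s), (12, z), (19, t), (29, s), (29, v), (3, k), (32, s), (33, x), (35, d), (35, k)}.
π_{F, A} gives {(d, 35), (k, 3), (k, 35), (s, 11), (s, 29), (s, 32), (t, 19), (v, 29), (x, 33), (z, 12)}.

{(d, 35), (k, 3), (k, 35), (s, 11), (s, 29), (s, 32), (t, 19), (v, 29), (x, 33), (z, 12)}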